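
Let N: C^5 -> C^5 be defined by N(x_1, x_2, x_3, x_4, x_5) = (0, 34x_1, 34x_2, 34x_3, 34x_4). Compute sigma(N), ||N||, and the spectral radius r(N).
sigma(N) = {0}; ||N|| = 34; r(N) = 0. (N is nilpotent with N^5 = 0.)

On C^5, N is a strictly lower-triangular matrix with 34 on the subdiagonal and zeros elsewhere, so its characteristic polynomial is lambda^5 and every eigenvalue is 0: sigma(N) = {0}. For the operator norm, N e_i = 34e_{i+1} for i = 1, ..., 4 and N e_5 = 0, so the singular values of N are 34 (with multiplicity 4) and 0; hence ||N|| = 34. The spectral radius r(N) = max|lambda| = 0. Note ||N|| > r(N) — characteristic of non-normal nilpotent operators. Indeed N^5 = 0.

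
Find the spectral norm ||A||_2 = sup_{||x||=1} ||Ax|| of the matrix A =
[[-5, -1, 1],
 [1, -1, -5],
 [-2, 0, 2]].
||A||_2 = sqrt(44) ≈ 6.6332 (= sqrt(largest eigenvalue of A^T A))

||A||_2 = sigma_max(A) = sqrt(lambda_max(A^T A)). Form the symmetric matrix M = A^T A =
[[30, 4, -14],
 [4, 2, 4],
 [-14, 4, 30]].
Its characteristic polynomial (trace, sum of principal 2x2 minors, determinant of M give the coefficients) is
  p(λ) = det(λ I - M) = λ^3 - 62λ^2 + 792λ.
The constant term is 0, so λ = 0 is a root. Dividing out λ leaves p(λ) = λ(λ^2 - 62λ + 792). For λ^2 - 62λ + 792 the discriminant is 676. It is a perfect square (26^2), so the roots are rational: λ = (62 ± 26)/2 = 44, 18.
So the eigenvalues of A^T A are ≈ 0, 18, 44 (all ≥ 0, as they must be for A^T A). The largest is λ_max = 44, hence ||A||_2 = sqrt(λ_max) = sqrt(44) ≈ 6.6332.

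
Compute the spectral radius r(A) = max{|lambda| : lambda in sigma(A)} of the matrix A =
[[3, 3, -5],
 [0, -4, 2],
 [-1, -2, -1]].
r(A) ≈ 3.7967

The eigenvalues of A are the roots of its characteristic polynomial. With M = A (coefficients from the trace, the sum of principal 2x2 minors, and det A):
  p(λ) = det(λ I - M) = λ^3 + 2λ^2 - 12λ - 38.
No integer candidate from the rational root theorem (±divisors of 38) is a root, so the roots are irrational. The cubic discriminant is Δ = -13868 < 0, so there is one real root and a complex-conjugate pair. p(3) = -29 and p(4) = 10 have opposite signs, so a root lies in (3, 4); Newton's method refines it to λ ≈ 3.7967. Dividing out (λ - (3.7967)) leaves approximately λ^2 + 5.7967λ + 10.0086. For λ^2 + 5.7967λ + 10.0086 the discriminant is -6.4324. It is negative, so the remaining roots are the complex-conjugate pair λ ≈ -2.8984 ± 1.2681i. Their product equals the constant term, so |λ|^2 ≈ 10.0086 and |λ| ≈ 3.1636.
Thus the eigenvalues (to 4 decimals) are 3.7967 (modulus 3.7967); -2.8984 ± 1.2681i (modulus 3.1636). The spectral radius is the largest modulus: r(A) ≈ 3.7967. (Cross-check: r(A) ≤ ||A||_2 ≈ 7.5605; equality holds whenever A is normal, though it can also hold for some non-normal A.)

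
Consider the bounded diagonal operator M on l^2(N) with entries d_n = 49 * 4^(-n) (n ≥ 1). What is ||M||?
||M|| = 49/4 (attained at n = 1)

For M diagonal, ||M|| = sup_n |d_n|. The sequence d_n = 49 * 4^(-n) is positive and strictly decreasing (ratio 4^(-1) < 1), so the supremum is d_1 = 49/4. Hence ||M|| = 49/4.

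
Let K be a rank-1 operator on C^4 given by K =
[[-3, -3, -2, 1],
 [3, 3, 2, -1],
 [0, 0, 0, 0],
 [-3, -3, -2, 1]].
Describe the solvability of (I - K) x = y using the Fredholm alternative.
(I - K) is singular (det(I - K) = 0, i.e. 1 ∈ sigma(K)). (I - K) x = y is solvable iff y ⊥ ker((I - K)^*) = span{(-3, -3, -2, 1)}, i.e. iff -3y_1 - 3y_2 - 2y_3 + y_4 = 0. When solvable, the solutions are x = y + c·(1, -1, 0, 1), c arbitrary (ker(I - K) = span{(1, -1, 0, 1)}, dimension 1).

K has rank 1, so it is an outer product K = u v^T: every row of K is a multiple of one row vector. Reading off the entries, u = (1, -1, 0, 1) and v = (-3, -3, -2, 1) (row i of K equals u_i·v^T). A rank-one matrix u v^T satisfies K u = u (v·u) and kills the (3)-dimensional subspace v^⊥, so its characteristic polynomial is lambda^3 (lambda - v·u) with v·u = tr K = 1. Hence the eigenvalues of I - K are 1 (multiplicity 3) and 1 - (1) = 0, so det(I - K) = 0. (Direct check: I - K =
[[4, 3, 2, -1],
 [-3, -2, -2, 1],
 [0, 0, 1, 0],
 [3, 3, 2, 0]]
has determinant 0.) So 1 is an eigenvalue of K and (I - K) is not invertible. The finite-dimensional Fredholm alternative says: either (I - K) is invertible, or ker(I - K) ≠ {0} and then range(I - K) = ker((I - K)^*)^⊥, with dim ker(I - K) = dim ker((I - K)^*). We are in the second case, so we need both kernels. Kernel of I - K: (I - K) u = u - u (v·u) = u - u = 0, so ker(I - K) = span{u} = span{(1, -1, 0, 1)} (it is exactly 1-dimensional because rank(I - K) = 3). Kernel of the adjoint: K is real, so (I - K)^* = I - K^T = I - v u^T, and (I - v u^T) v = v - v (u·v) = 0; hence ker((I - K)^*) = span{v} = span{(-3, -3, -2, 1)}. Therefore (I - K) x = y is solvable iff <y, v> = 0, i.e. iff -3y_1 - 3y_2 - 2y_3 + y_4 = 0. When this holds, K y = u (v·y) = 0, so (I - K) y = y and x = y is a particular solution; the full solution set is the line x = y + c·u = y + c·(1, -1, 0, 1), c ∈ C.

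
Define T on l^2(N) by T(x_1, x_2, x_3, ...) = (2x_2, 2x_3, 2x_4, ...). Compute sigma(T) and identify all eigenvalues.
sigma(T) = closed disk {z in C : |z| ≤ 2}; sigma_p(T) = open disk {z in C : |z| < 2}

Note T = 2·V where V is the unit left shift (V x)_k = x_{k+1}; so sigma(T) = 2·sigma(V) and ||T|| = 2||V||. ||T x||^2 = 4sum_{k≥2} |x_k|^2 ≤ 4||x||^2, with equality on {x : x_1 = 0}, so ||T|| = 2. For any lambda with |lambda| < 2, set r = lambda/2 (|r| < 1); the vector x = (1, r, r^2, ...) is in l^2 and satisfies T x = 2(r, r^2, ...) = lambda x, so lambda is an eigenvalue. On the boundary |lambda| = 2 the geometric series diverges, so no l^2 eigenvector exists, but these lambda lie in the approximate point spectrum. Hence sigma(T) is the closed disk of radius 2 and sigma_p(T) is the open disk.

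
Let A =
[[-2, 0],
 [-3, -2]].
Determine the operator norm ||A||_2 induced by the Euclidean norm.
||A||_2 = 4 (= sqrt(largest eigenvalue of A^T A))

||A||_2 = sigma_max(A) = sqrt(lambda_max(A^T A)). Form the symmetric matrix M = A^T A =
[[13, 6],
 [6, 4]].
Its characteristic polynomial (trace, determinant of M give the coefficients) is
  p(λ) = det(λ I - M) = λ^2 - 17λ + 16.
For λ^2 - 17λ + 16 the discriminant is 225. It is a perfect square (15^2), so the roots are rational: λ = (17 ± 15)/2 = 16, 1.
So the eigenvalues of A^T A are ≈ 1, 16 (all ≥ 0, as they must be for A^T A). The largest is λ_max = 16, hence ||A||_2 = sqrt(λ_max) = 4.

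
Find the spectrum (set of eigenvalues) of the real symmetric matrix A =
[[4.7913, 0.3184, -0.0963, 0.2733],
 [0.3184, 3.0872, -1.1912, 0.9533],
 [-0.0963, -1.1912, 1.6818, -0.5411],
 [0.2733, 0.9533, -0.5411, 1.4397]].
sigma(A) ≈ {1, 4, 5} (1 with multiplicity 2)

A is real symmetric, so its spectrum consists of real eigenvalues. Expanding the characteristic polynomial of the displayed matrix gives
  det(λ I - A) = p(λ) = λ^4 + (-11)λ^3 + (39)λ^2 + (-49)λ + (20).
Solving p(λ) = 0 yields eigenvalues ≈ 1, 1, 4, 5. (A is shown rounded to 4 decimals, so these recover the underlying integer eigenvalues to within that precision.)
Verification: the trace of A = 11 equals the sum of eigenvalues 11, and det(A) ≈ 19.9994 matches the eigenvalue product 20.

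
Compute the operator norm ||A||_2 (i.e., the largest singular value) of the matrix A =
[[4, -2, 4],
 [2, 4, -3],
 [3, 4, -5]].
||A||_2 ≈ 9.2718 (= sqrt(largest eigenvalue of A^T A))

||A||_2 = sigma_max(A) = sqrt(lambda_max(A^T A)). Form the symmetric matrix M = A^T A =
[[29, 12, -5],
 [12, 36, -40],
 [-5, -40, 50]].
Its characteristic polynomial (trace, sum of principal 2x2 minors, determinant of M give the coefficients) is
  p(λ) = det(λ I - M) = λ^3 - 115λ^2 + 2525λ - 2500.
No integer candidate from the rational root theorem (±divisors of 2500) is a root, so the roots are irrational. The cubic discriminant is Δ = 17613203125 > 0, so there are three distinct real roots. p(1) = -89 and p(2) = 2098 have opposite signs, so a root lies in (1, 2); Newton's method refines it to λ ≈ 1.0388. p(27) = 1523 and p(28) = -8 have opposite signs, so a root lies in (27, 28); Newton's method refines it to λ ≈ 27.9949. p(85) = -4625 and p(86) = 166 have opposite signs, so a root lies in (85, 86); Newton's method refines it to λ ≈ 85.9663. Check (Vieta): the three roots sum to 115, matching tr M = 115.
So the eigenvalues of A^T A are ≈ 1.0388, 27.9949, 85.9663 (all ≥ 0, as they must be for A^T A). The largest is λ_max ≈ 85.9663, hence ||A||_2 = sqrt(λ_max) ≈ 9.2718.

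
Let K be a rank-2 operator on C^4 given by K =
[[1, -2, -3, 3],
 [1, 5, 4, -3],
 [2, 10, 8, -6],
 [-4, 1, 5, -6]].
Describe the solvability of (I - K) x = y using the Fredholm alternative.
(I - K) is invertible (det(I - K) = -25 ≠ 0), so for every y in C^4 the equation (I - K) x = y has a unique solution.

K has rank 2 and factors as K = U V^T = u1 v1^T + u2 v2^T with u1 = (1, -1, -2, -2), v1 = (1, -2, -3, 3), u2 = (0, -1, -2, 1), v2 = (-2, -3, -1, 0) (multiplying out reproduces the displayed K). The nonzero eigenvalues of U V^T coincide with those of the 2 x 2 matrix G = V^T U = [[v1·u1, v1·u2], [v2·u1, v2·u2]] = [[3, 11], [3, 5]], and by the Sylvester determinant identity det(I_4 - U V^T) = det(I_2 - V^T U) = det([[-2, -11], [-3, -4]]) = (-2)(-4) - (-11)(-3) = -25. (Direct check: I - K =
[[0, 2, 3, -3],
 [-1, -4, -4, 3],
 [-2, -10, -7, 6],
 [4, -1, -5, 7]]
has determinant -25.) The finite-dimensional Fredholm alternative says: either (I - K) is invertible, or ker(I - K) ≠ {0} and then range(I - K) = ker((I - K)^*)^⊥, with dim ker(I - K) = dim ker((I - K)^*). Since det(I - K) ≠ 0, 1 is not an eigenvalue of K and ker(I - K) = {0}, so we are in the first case: for every y there is a unique x = (I - K)^(-1) y. (Explicitly, by the Woodbury identity, (I - U V^T)^(-1) = I + U (I_2 - G)^(-1) V^T.)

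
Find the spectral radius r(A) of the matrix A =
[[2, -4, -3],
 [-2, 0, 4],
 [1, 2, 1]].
r(A) = 4

The eigenvalues of A are the roots of its characteristic polynomial. With M = A (coefficients from the trace, the sum of principal 2x2 minors, and det A):
  p(λ) = det(λ I - M) = λ^3 - 3λ^2 - 11λ + 28.
By the rational root theorem any rational root is an integer divisor of 28. Testing λ = 4: p(4) = 64 - 48 - 44 + 28 = 0, so λ = 4 is a root. Dividing out (λ - 4) leaves p(λ) = (λ - 4)(λ^2 + λ - 7). For λ^2 + λ - 7 the discriminant is 29. It is nonnegative but not a perfect square, so the roots are real and irrational: λ = (-1 ± sqrt(29))/2 ≈ 2.1926, -3.1926.
Thus the eigenvalues (to 4 decimals) are 2.1926 (modulus 2.1926); -3.1926 (modulus 3.1926); 4 (modulus 4). The spectral radius is the largest modulus: r(A) = 4. (Cross-check: r(A) ≤ ||A||_2 ≈ 6.5604; equality holds whenever A is normal, though it can also hold for some non-normal A.)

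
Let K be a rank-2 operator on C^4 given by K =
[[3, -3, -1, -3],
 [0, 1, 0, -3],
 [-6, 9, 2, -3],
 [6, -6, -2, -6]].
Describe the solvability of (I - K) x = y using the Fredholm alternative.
(I - K) is invertible (det(I - K) = -36 ≠ 0), so for every y in C^4 the equation (I - K) x = y has a unique solution.

K has rank 2 and factors as K = U V^T = u1 v1^T + u2 v2^T with u1 = (0, 1, 3, 0), v1 = (0, 1, 0, -3), u2 = (-1, 0, 2, -2), v2 = (-3, 3, 1, 3) (multiplying out reproduces the displayed K). The nonzero eigenvalues of U V^T coincide with those of the 2 x 2 matrix G = V^T U = [[v1·u1, v1·u2], [v2·u1, v2·u2]] = [[1, 6], [6, -1]], and by the Sylvester determinant identity det(I_4 - U V^T) = det(I_2 - V^T U) = det([[0, -6], [-6, 2]]) = (0)(2) - (-6)(-6) = -36. (Direct check: I - K =
[[-2, 3, 1, 3],
 [0, 0, 0, 3],
 [6, -9, -1, 3],
 [-6, 6, 2, 7]]
has determinant -36.) The finite-dimensional Fredholm alternative says: either (I - K) is invertible, or ker(I - K) ≠ {0} and then range(I - K) = ker((I - K)^*)^⊥, with dim ker(I - K) = dim ker((I - K)^*). Since det(I - K) ≠ 0, 1 is not an eigenvalue of K and ker(I - K) = {0}, so we are in the first case: for every y there is a unique x = (I - K)^(-1) y. (Explicitly, by the Woodbury identity, (I - U V^T)^(-1) = I + U (I_2 - G)^(-1) V^T.)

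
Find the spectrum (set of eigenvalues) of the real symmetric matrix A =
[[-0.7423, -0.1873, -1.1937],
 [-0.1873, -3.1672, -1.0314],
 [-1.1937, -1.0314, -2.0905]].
sigma(A) ≈ {-4, -2, 0}

A is real symmetric, so its spectrum consists of real eigenvalues. Expanding the characteristic polynomial of the displayed matrix gives
  det(λ I - A) = p(λ) = λ^3 + (6)λ^2 + (8)λ + (0).
Solving p(λ) = 0 yields eigenvalues ≈ -4, -2, 0. (A is shown rounded to 4 decimals, so these recover the underlying integer eigenvalues to within that precision.)
Verification: the trace of A = -6 equals the sum of eigenvalues -6, and det(A) ≈ -0.0000 matches the eigenvalue product 0.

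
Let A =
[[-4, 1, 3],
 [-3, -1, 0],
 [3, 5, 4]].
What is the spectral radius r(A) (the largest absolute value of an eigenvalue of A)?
r(A) = (5 + sqrt(33))/2 ≈ 5.3723

The eigenvalues of A are the roots of its characteristic polynomial. With M = A (coefficients from the trace, the sum of principal 2x2 minors, and det A):
  p(λ) = det(λ I - M) = λ^3 + λ^2 - 22λ + 8.
By the rational root theorem any rational root is an integer divisor of 8. Testing λ = 4: p(4) = 64 + 16 - 88 + 8 = 0, so λ = 4 is a root. Dividing out (λ - 4) leaves p(λ) = (λ - 4)(λ^2 + 5λ - 2). For λ^2 + 5λ - 2 the discriminant is 33. It is nonnegative but not a perfect square, so the roots are real and irrational: λ = (-5 ± sqrt(33))/2 ≈ 0.3723, -5.3723.
Thus the eigenvalues (to 4 decimals) are 0.3723 (modulus 0.3723); -5.3723 (modulus 5.3723); 4 (modulus 4). The spectral radius is the largest modulus: r(A) = (5 + sqrt(33))/2 ≈ 5.3723. (Cross-check: r(A) ≤ ||A||_2 ≈ 7.3822; equality holds whenever A is normal, though it can also hold for some non-normal A.)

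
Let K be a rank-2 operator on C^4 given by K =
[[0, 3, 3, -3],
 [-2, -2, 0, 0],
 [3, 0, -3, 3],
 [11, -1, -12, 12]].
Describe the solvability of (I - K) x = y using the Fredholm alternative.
(I - K) is invertible (det(I - K) = 6 ≠ 0), so for every y in C^4 the equation (I - K) x = y has a unique solution.

K has rank 2 and factors as K = U V^T = u1 v1^T + u2 v2^T with u1 = (2, -2, 1, 3), v1 = (3, 0, -3, 3), u2 = (3, -2, 0, -1), v2 = (-2, 1, 3, -3) (multiplying out reproduces the displayed K). The nonzero eigenvalues of U V^T coincide with those of the 2 x 2 matrix G = V^T U = [[v1·u1, v1·u2], [v2·u1, v2·u2]] = [[12, 6], [-12, -5]], and by the Sylvester determinant identity det(I_4 - U V^T) = det(I_2 - V^T U) = det([[-11, -6], [12, 6]]) = (-11)(6) - (-6)(12) = 6. (Direct check: I - K =
[[1, -3, -3, 3],
 [2, 3, 0, 0],
 [-3, 0, 4, -3],
 [-11, 1, 12, -11]]
has determinant 6.) The finite-dimensional Fredholm alternative says: either (I - K) is invertible, or ker(I - K) ≠ {0} and then range(I - K) = ker((I - K)^*)^⊥, with dim ker(I - K) = dim ker((I - K)^*). Since det(I - K) ≠ 0, 1 is not an eigenvalue of K and ker(I - K) = {0}, so we are in the first case: for every y there is a unique x = (I - K)^(-1) y. (Explicitly, by the Woodbury identity, (I - U V^T)^(-1) = I + U (I_2 - G)^(-1) V^T.)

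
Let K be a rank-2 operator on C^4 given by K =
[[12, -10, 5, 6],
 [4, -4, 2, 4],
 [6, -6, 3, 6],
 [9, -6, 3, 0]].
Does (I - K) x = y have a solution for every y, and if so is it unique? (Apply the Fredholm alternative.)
(I - K) is invertible (det(I - K) = -60 ≠ 0), so for every y in C^4 the equation (I - K) x = y has a unique solution.

K has rank 2 and factors as K = U V^T = u1 v1^T + u2 v2^T with u1 = (-3, -2, -3, 0), v1 = (-2, 2, -1, -2), u2 = (-2, 0, 0, -3), v2 = (-3, 2, -1, 0) (multiplying out reproduces the displayed K). The nonzero eigenvalues of U V^T coincide with those of the 2 x 2 matrix G = V^T U = [[v1·u1, v1·u2], [v2·u1, v2·u2]] = [[5, 10], [8, 6]], and by the Sylvester determinant identity det(I_4 - U V^T) = det(I_2 - V^T U) = det([[-4, -10], [-8, -5]]) = (-4)(-5) - (-10)(-8) = -60. (Direct check: I - K =
[[-11, 10, -5, -6],
 [-4, 5, -2, -4],
 [-6, 6, -2, -6],
 [-9, 6, -3, 1]]
has determinant -60.) The finite-dimensional Fredholm alternative says: either (I - K) is invertible, or ker(I - K) ≠ {0} and then range(I - K) = ker((I - K)^*)^⊥, with dim ker(I - K) = dim ker((I - K)^*). Since det(I - K) ≠ 0, 1 is not an eigenvalue of K and ker(I - K) = {0}, so we are in the first case: for every y there is a unique x = (I - K)^(-1) y. (Explicitly, by the Woodbury identity, (I - U V^T)^(-1) = I + U (I_2 - G)^(-1) V^T.)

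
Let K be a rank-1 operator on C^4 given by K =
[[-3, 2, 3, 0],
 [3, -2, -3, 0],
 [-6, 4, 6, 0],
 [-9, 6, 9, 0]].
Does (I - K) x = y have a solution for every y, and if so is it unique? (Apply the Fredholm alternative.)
(I - K) is singular (det(I - K) = 0, i.e. 1 ∈ sigma(K)). (I - K) x = y is solvable iff y ⊥ ker((I - K)^*) = span{(-3, 2, 3, 0)}, i.e. iff -3y_1 + 2y_2 + 3y_3 = 0. When solvable, the solutions are x = y + c·(1, -1, 2, 3), c arbitrary (ker(I - K) = span{(1, -1, 2, 3)}, dimension 1).

K has rank 1, so it is an outer product K = u v^T: every row of K is a multiple of one row vector. Reading off the entries, u = (1, -1, 2, 3) and v = (-3, 2, 3, 0) (row i of K equals u_i·v^T). A rank-one matrix u v^T satisfies K u = u (v·u) and kills the (3)-dimensional subspace v^⊥, so its characteristic polynomial is lambda^3 (lambda - v·u) with v·u = tr K = 1. Hence the eigenvalues of I - K are 1 (multiplicity 3) and 1 - (1) = 0, so det(I - K) = 0. (Direct check: I - K =
[[4, -2, -3, 0],
 [-3, 3, 3, 0],
 [6, -4, -5, 0],
 [9, -6, -9, 1]]
has determinant 0.) So 1 is an eigenvalue of K and (I - K) is not invertible. The finite-dimensional Fredholm alternative says: either (I - K) is invertible, or ker(I - K) ≠ {0} and then range(I - K) = ker((I - K)^*)^⊥, with dim ker(I - K) = dim ker((I - K)^*). We are in the second case, so we need both kernels. Kernel of I - K: (I - K) u = u - u (v·u) = u - u = 0, so ker(I - K) = span{u} = span{(1, -1, 2, 3)} (it is exactly 1-dimensional because rank(I - K) = 3). Kernel of the adjoint: K is real, so (I - K)^* = I - K^T = I - v u^T, and (I - v u^T) v = v - v (u·v) = 0; hence ker((I - K)^*) = span{v} = span{(-3, 2, 3, 0)}. Therefore (I - K) x = y is solvable iff <y, v> = 0, i.e. iff -3y_1 + 2y_2 + 3y_3 = 0. When this holds, K y = u (v·y) = 0, so (I - K) y = y and x = y is a particular solution; the full solution set is the line x = y + c·u = y + c·(1, -1, 2, 3), c ∈ C.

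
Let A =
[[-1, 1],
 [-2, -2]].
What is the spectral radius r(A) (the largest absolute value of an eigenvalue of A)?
r(A) = 2

The eigenvalues of A are the roots of its characteristic polynomial. With M = A (coefficients from the trace and determinant):
  p(λ) = det(λ I - M) = λ^2 + 3λ + 4.
For λ^2 + 3λ + 4 the discriminant is -7. It is negative, so the roots are the complex-conjugate pair λ = -3/2 ± (sqrt(7)/2) i ≈ -1.5 ± 1.3229i. For a conjugate pair the product of the roots equals the constant term, so |λ|^2 = 4 and |λ| = sqrt(4) = 2.
Thus the eigenvalues (to 4 decimals) are -1.5 ± 1.3229i (modulus 2). The spectral radius is the largest modulus: r(A) = 2. (Cross-check: r(A) ≤ ||A||_2 ≈ 2.8284; equality holds whenever A is normal, though it can also hold for some non-normal A.)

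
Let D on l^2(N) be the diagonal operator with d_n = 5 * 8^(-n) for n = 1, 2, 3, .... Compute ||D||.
||D|| = 5/8 (attained at n = 1)

For D diagonal, ||D|| = sup_n |d_n|. The sequence d_n = 5 * 8^(-n) is positive and strictly decreasing (ratio 8^(-1) < 1), so the supremum is d_1 = 5/8. Hence ||D|| = 5/8.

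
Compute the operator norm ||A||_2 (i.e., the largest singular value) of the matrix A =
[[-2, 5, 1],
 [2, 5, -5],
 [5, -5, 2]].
||A||_2 ≈ 9.8687 (= sqrt(largest eigenvalue of A^T A))

||A||_2 = sigma_max(A) = sqrt(lambda_max(A^T A)). Form the symmetric matrix M = A^T A =
[[33, -25, -2],
 [-25, 75, -30],
 [-2, -30, 30]].
Its characteristic polynomial (trace, sum of principal 2x2 minors, determinant of M give the coefficients) is
  p(λ) = det(λ I - M) = λ^3 - 138λ^2 + 4186λ - 22500.
No integer candidate from the rational root theorem (±divisors of 22500) is a root, so the roots are irrational. The cubic discriminant is Δ = 24062280800 > 0, so there are three distinct real roots. p(6) = -2136 and p(7) = 383 have opposite signs, so a root lies in (6, 7); Newton's method refines it to λ ≈ 6.8417. p(33) = 1293 and p(34) = -400 have opposite signs, so a root lies in (33, 34); Newton's method refines it to λ ≈ 33.7677. p(97) = -2227 and p(98) = 3568 have opposite signs, so a root lies in (97, 98); Newton's method refines it to λ ≈ 97.3906. Check (Vieta): the three roots sum to 138, matching tr M = 138.
So the eigenvalues of A^T A are ≈ 6.8417, 33.7677, 97.3906 (all ≥ 0, as they must be for A^T A). The largest is λ_max ≈ 97.3906, hence ||A||_2 = sqrt(λ_max) ≈ 9.8687.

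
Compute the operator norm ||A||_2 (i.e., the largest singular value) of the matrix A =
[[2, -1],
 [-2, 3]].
||A||_2 = sqrt((18 + sqrt(260))/2) ≈ 4.1306 (= sqrt(largest eigenvalue of A^T A))

||A||_2 = sigma_max(A) = sqrt(lambda_max(A^T A)). Form the symmetric matrix M = A^T A =
[[8, -8],
 [-8, 10]].
Its characteristic polynomial (trace, determinant of M give the coefficients) is
  p(λ) = det(λ I - M) = λ^2 - 18λ + 16.
For λ^2 - 18λ + 16 the discriminant is 260. It is nonnegative but not a perfect square, so the roots are real and irrational: λ = (18 ± sqrt(260))/2 ≈ 17.0623, 0.9377.
So the eigenvalues of A^T A are ≈ 0.9377, 17.0623 (all ≥ 0, as they must be for A^T A). The largest is λ_max = (18 + sqrt(260))/2 ≈ 17.0623, hence ||A||_2 = sqrt(λ_max) = sqrt((18 + sqrt(260))/2) ≈ 4.1306.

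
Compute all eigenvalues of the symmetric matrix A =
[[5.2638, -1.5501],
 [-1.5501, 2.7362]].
sigma(A) ≈ {2, 6}

A is real symmetric, so its spectrum consists of real eigenvalues. Expanding the characteristic polynomial of the displayed matrix gives
  det(λ I - A) = p(λ) = λ^2 + (-8)λ + (12).
Solving p(λ) = 0 yields eigenvalues ≈ 2, 6. (A is shown rounded to 4 decimals, so these recover the underlying integer eigenvalues to within that precision.)
Verification: the trace of A = 8 equals the sum of eigenvalues 8, and det(A) ≈ 12.0000 matches the eigenvalue product 12.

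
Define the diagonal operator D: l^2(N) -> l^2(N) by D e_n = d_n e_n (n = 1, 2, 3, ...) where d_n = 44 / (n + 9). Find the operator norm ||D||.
||D|| = 22/5 (attained at n = 1)

For D diagonal, ||D|| = sup_n |d_n| = sup_n 44/(n + 9). This is positive and strictly decreasing in n, so the supremum is attained at n = 1: d_1 = 44/(1 + 9) = 22/5. Hence ||D|| = 22/5.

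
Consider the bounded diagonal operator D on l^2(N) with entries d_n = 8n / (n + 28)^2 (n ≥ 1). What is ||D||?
||D|| = 1/14 (attained at n = 28)

For D diagonal, ||D|| = sup_n |d_n|. Treat f(x) = 8x / (x + 28)^2 for real x > 0. By the quotient rule, f'(x) = 8(28 - x)/(x + 28)^3, which is positive for x < 28 and negative for x > 28. So f has a unique maximum at x = 28, and since 28 is a positive integer, the supremum over n ≥ 1 is attained at n = 28: d_28 = 8·28/(28 + 28)^2 = 8·28/3136 = 1/14. Hence ||D|| = 1/14.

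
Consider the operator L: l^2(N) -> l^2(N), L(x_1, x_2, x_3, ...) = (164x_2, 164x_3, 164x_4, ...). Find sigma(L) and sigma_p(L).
sigma(L) = closed disk {z in C : |z| ≤ 164}; sigma_p(L) = open disk {z in C : |z| < 164}

Note L = 164·V where V is the unit left shift (V x)_k = x_{k+1}; so sigma(L) = 164·sigma(V) and ||L|| = 164||V||. ||L x||^2 = 26896sum_{k≥2} |x_k|^2 ≤ 26896||x||^2, with equality on {x : x_1 = 0}, so ||L|| = 164. For any lambda with |lambda| < 164, set r = lambda/164 (|r| < 1); the vector x = (1, r, r^2, ...) is in l^2 and satisfies L x = 164(r, r^2, ...) = lambda x, so lambda is an eigenvalue. On the boundary |lambda| = 164 the geometric series diverges, so no l^2 eigenvector exists, but these lambda lie in the approximate point spectrum. Hence sigma(L) is the closed disk of radius 164 and sigma_p(L) is the open disk.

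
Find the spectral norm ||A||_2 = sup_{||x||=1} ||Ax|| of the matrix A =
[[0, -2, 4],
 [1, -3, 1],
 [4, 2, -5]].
||A||_2 ≈ 7.8757 (= sqrt(largest eigenvalue of A^T A))

||A||_2 = sigma_max(A) = sqrt(lambda_max(A^T A)). Form the symmetric matrix M = A^T A =
[[17, 5, -19],
 [5, 17, -21],
 [-19, -21, 42]].
Its characteristic polynomial (trace, sum of principal 2x2 minors, determinant of M give the coefficients) is
  p(λ) = det(λ I - M) = λ^3 - 76λ^2 + 890λ - 1444.
No integer candidate from the rational root theorem (±divisors of 1444) is a root, so the roots are irrational. The cubic discriminant is Δ = 921568432 > 0, so there are three distinct real roots. p(1) = -629 and p(2) = 40 have opposite signs, so a root lies in (1, 2); Newton's method refines it to λ ≈ 1.9336. p(12) = 20 and p(13) = -521 have opposite signs, so a root lies in (12, 13); Newton's method refines it to λ ≈ 12.0397. p(62) = -80 and p(63) = 3029 have opposite signs, so a root lies in (62, 63); Newton's method refines it to λ ≈ 62.0267. Check (Vieta): the three roots sum to 76, matching tr M = 76.
So the eigenvalues of A^T A are ≈ 1.9336, 12.0397, 62.0267 (all ≥ 0, as they must be for A^T A). The largest is λ_max ≈ 62.0267, hence ||A||_2 = sqrt(λ_max) ≈ 7.8757.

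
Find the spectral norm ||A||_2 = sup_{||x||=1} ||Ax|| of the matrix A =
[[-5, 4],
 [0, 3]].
||A||_2 = sqrt(45) ≈ 6.7082 (= sqrt(largest eigenvalue of A^T A))

||A||_2 = sigma_max(A) = sqrt(lambda_max(A^T A)). Form the symmetric matrix M = A^T A =
[[25, -20],
 [-20, 25]].
Its characteristic polynomial (trace, determinant of M give the coefficients) is
  p(λ) = det(λ I - M) = λ^2 - 50λ + 225.
For λ^2 - 50λ + 225 the discriminant is 1600. It is a perfect square (40^2), so the roots are rational: λ = (50 ± 40)/2 = 45, 5.
So the eigenvalues of A^T A are ≈ 5, 45 (all ≥ 0, as they must be for A^T A). The largest is λ_max = 45, hence ||A||_2 = sqrt(λ_max) = sqrt(45) ≈ 6.7082.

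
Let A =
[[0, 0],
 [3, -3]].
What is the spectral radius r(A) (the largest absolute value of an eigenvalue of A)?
r(A) = 3

The eigenvalues of A are the roots of its characteristic polynomial. With M = A (coefficients from the trace and determinant):
  p(λ) = det(λ I - M) = λ^2 + 3λ.
For λ^2 + 3λ the discriminant is 9. It is a perfect square (3^2), so the roots are rational: λ = (-3 ± 3)/2 = 0, -3.
Thus the eigenvalues (to 4 decimals) are 0 (modulus 0); -3 (modulus 3). The spectral radius is the largest modulus: r(A) = 3. (Cross-check: r(A) ≤ ||A||_2 ≈ 4.2426; equality holds whenever A is normal, though it can also hold for some non-normal A.)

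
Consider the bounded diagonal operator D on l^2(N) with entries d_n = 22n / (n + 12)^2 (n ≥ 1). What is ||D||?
||D|| = 11/24 (attained at n = 12)

For D diagonal, ||D|| = sup_n |d_n|. Treat f(x) = 22x / (x + 12)^2 for real x > 0. By the quotient rule, f'(x) = 22(12 - x)/(x + 12)^3, which is positive for x < 12 and negative for x > 12. So f has a unique maximum at x = 12, and since 12 is a positive integer, the supremum over n ≥ 1 is attained at n = 12: d_12 = 22·12/(12 + 12)^2 = 22·12/576 = 11/24. Hence ||D|| = 11/24.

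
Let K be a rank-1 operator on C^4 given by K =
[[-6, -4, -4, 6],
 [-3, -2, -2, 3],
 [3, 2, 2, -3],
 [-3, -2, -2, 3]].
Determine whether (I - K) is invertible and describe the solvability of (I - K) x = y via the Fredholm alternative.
(I - K) is invertible (det(I - K) = 4 ≠ 0), so for every y in C^4 the equation (I - K) x = y has a unique solution.

K has rank 1, so it is an outer product K = u v^T: every row of K is a multiple of one row vector. Reading off the entries, u = (2, 1, -1, 1) and v = (-3, -2, -2, 3) (row i of K equals u_i·v^T). A rank-one matrix u v^T satisfies K u = u (v·u) and kills the (3)-dimensional subspace v^⊥, so its characteristic polynomial is lambda^3 (lambda - v·u) with v·u = tr K = -3. Hence the eigenvalues of I - K are 1 (multiplicity 3) and 1 - (-3) = 4, so det(I - K) = 4. (Direct check: I - K =
[[7, 4, 4, -6],
 [3, 3, 2, -3],
 [-3, -2, -1, 3],
 [3, 2, 2, -2]]
has determinant 4.) The finite-dimensional Fredholm alternative says: either (I - K) is invertible, or ker(I - K) ≠ {0} and then range(I - K) = ker((I - K)^*)^⊥, with dim ker(I - K) = dim ker((I - K)^*). Since det(I - K) ≠ 0, 1 is not an eigenvalue of K and ker(I - K) = {0}, so we are in the first case: for every y there is a unique x = (I - K)^(-1) y. Explicitly, by the Sherman–Morrison formula, (I - u v^T)^(-1) = I + u v^T/(1 - v·u), i.e. (I - K)^(-1) = I + K/(4).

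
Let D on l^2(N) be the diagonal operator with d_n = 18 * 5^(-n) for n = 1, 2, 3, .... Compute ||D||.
||D|| = 18/5 (attained at n = 1)

For D diagonal, ||D|| = sup_n |d_n|. The sequence d_n = 18 * 5^(-n) is positive and strictly decreasing (ratio 5^(-1) < 1), so the supremum is d_1 = 18/5. Hence ||D|| = 18/5.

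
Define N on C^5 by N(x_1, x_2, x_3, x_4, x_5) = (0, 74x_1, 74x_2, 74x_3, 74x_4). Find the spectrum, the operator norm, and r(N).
sigma(N) = {0}; ||N|| = 74; r(N) = 0. (N is nilpotent with N^5 = 0.)

On C^5, N is a strictly lower-triangular matrix with 74 on the subdiagonal and zeros elsewhere, so its characteristic polynomial is lambda^5 and every eigenvalue is 0: sigma(N) = {0}. For the operator norm, N e_i = 74e_{i+1} for i = 1, ..., 4 and N e_5 = 0, so the singular values of N are 74 (with multiplicity 4) and 0; hence ||N|| = 74. The spectral radius r(N) = max|lambda| = 0. Note ||N|| > r(N) — characteristic of non-normal nilpotent operators. Indeed N^5 = 0.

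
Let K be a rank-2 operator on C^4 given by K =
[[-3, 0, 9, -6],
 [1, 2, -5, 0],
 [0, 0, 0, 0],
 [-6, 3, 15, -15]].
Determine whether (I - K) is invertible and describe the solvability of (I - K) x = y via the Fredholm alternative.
(I - K) is invertible (det(I - K) = -10 ≠ 0), so for every y in C^4 the equation (I - K) x = y has a unique solution.

K has rank 2 and factors as K = U V^T = u1 v1^T + u2 v2^T with u1 = (-3, 3, 0, -3), v1 = (1, 0, -3, 2), u2 = (0, -2, 0, -3), v2 = (1, -1, -2, 3) (multiplying out reproduces the displayed K). The nonzero eigenvalues of U V^T coincide with those of the 2 x 2 matrix G = V^T U = [[v1·u1, v1·u2], [v2·u1, v2·u2]] = [[-9, -6], [-15, -7]], and by the Sylvester determinant identity det(I_4 - U V^T) = det(I_2 - V^T U) = det([[10, 6], [15, 8]]) = (10)(8) - (6)(15) = -10. (Direct check: I - K =
[[4, 0, -9, 6],
 [-1, -1, 5, 0],
 [0, 0, 1, 0],
 [6, -3, -15, 16]]
has determinant -10.) The finite-dimensional Fredholm alternative says: either (I - K) is invertible, or ker(I - K) ≠ {0} and then range(I - K) = ker((I - K)^*)^⊥, with dim ker(I - K) = dim ker((I - K)^*). Since det(I - K) ≠ 0, 1 is not an eigenvalue of K and ker(I - K) = {0}, so we are in the first case: for every y there is a unique x = (I - K)^(-1) y. (Explicitly, by the Woodbury identity, (I - U V^T)^(-1) = I + U (I_2 - G)^(-1) V^T.)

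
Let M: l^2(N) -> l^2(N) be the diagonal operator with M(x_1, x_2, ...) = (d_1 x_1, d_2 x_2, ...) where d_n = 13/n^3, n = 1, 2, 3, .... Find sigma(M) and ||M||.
sigma(M) = {13/n^3 : n ≥ 1} ∪ {0}; ||M|| = 13

A bounded diagonal operator on l^2 with diagonal entries d_n has spectrum equal to the closure of {d_n : n ≥ 1}: every d_n is an eigenvalue (with eigenvector e_n), so {d_n} ⊂ sigma(M); the spectrum is closed, so its closure is too; and for lambda not in the closure, (M - lambda I) has bounded inverse (the diagonal entries 1/(d_n - lambda) are bounded). For our sequence d_n = 13/n^3, n = 1, 2, 3, ...:
  - {d_n} = {13/n^3 : n ≥ 1}; the only limit point is 0
  - closure = {13/n^3 : n ≥ 1} ∪ {0}
For the norm: a diagonal operator has ||M|| = sup_n |d_n|. Here d_n = 13/n^3 is positive and decreasing, so sup_n |d_n| = d_1 = 13. So ||M|| = 13.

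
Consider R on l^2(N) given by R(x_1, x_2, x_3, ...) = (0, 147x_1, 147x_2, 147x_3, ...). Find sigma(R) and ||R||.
sigma(R) = closed disk {z in C : |z| ≤ 147}; ||R|| = 147

Note R = 147·U where U is the unit right shift (U x)_k = x_{k-1} (with x_0 := 0); so ||R|| = 147||U|| and sigma(R) = 147·sigma(U). ||R x||^2 = sum_{k≥1} |147x_k|^2 = 21609||x||^2, so ||R|| = 147 and sigma(R) ⊂ {|z| ≤ 147}. For any |lambda| < 147, the equation (R - lambda I) x = 0 forces x_1 = 0, then 147x_k = lambda x_{k+1} ⇒ x = 0, so R has no eigenvalues. But (R - lambda I) is not surjective for |lambda| < 147: solving (R - lambda I) x = e_1 would require x_n proportional to (lambda/147)^(-n), which is not in l^2. So every |lambda| < 147 lies in the residual spectrum. The boundary |lambda| = 147 is in the approximate point spectrum (the spectrum is closed). Hence sigma(R) is the closed disk of radius 147.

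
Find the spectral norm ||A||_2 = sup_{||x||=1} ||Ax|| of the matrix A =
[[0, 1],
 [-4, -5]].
||A||_2 = sqrt((42 + sqrt(1700))/2) ≈ 6.451 (= sqrt(largest eigenvalue of A^T A))

||A||_2 = sigma_max(A) = sqrt(lambda_max(A^T A)). Form the symmetric matrix M = A^T A =
[[16, 20],
 [20, 26]].
Its characteristic polynomial (trace, determinant of M give the coefficients) is
  p(λ) = det(λ I - M) = λ^2 - 42λ + 16.
For λ^2 - 42λ + 16 the discriminant is 1700. It is nonnegative but not a perfect square, so the roots are real and irrational: λ = (42 ± sqrt(1700))/2 ≈ 41.6155, 0.3845.
So the eigenvalues of A^T A are ≈ 0.3845, 41.6155 (all ≥ 0, as they must be for A^T A). The largest is λ_max = (42 + sqrt(1700))/2 ≈ 41.6155, hence ||A||_2 = sqrt(λ_max) = sqrt((42 + sqrt(1700))/2) ≈ 6.451.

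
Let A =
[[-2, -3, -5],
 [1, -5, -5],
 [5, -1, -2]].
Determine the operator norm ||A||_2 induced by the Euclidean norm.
||A||_2 ≈ 9.3949 (= sqrt(largest eigenvalue of A^T A))

||A||_2 = sigma_max(A) = sqrt(lambda_max(A^T A)). Form the symmetric matrix M = A^T A =
[[30, -4, -5],
 [-4, 35, 42],
 [-5, 42, 54]].
Its characteristic polynomial (trace, sum of principal 2x2 minors, determinant of M give the coefficients) is
  p(λ) = det(λ I - M) = λ^3 - 119λ^2 + 2755λ - 3721.
No integer candidate from the rational root theorem (±divisors of 3721) is a root, so the roots are irrational. The cubic discriminant is Δ = 20342926672 > 0, so there are three distinct real roots. p(1) = -1084 and p(2) = 1321 have opposite signs, so a root lies in (1, 2); Newton's method refines it to λ ≈ 1.439. p(29) = 484 and p(30) = -1171 have opposite signs, so a root lies in (29, 30); Newton's method refines it to λ ≈ 29.2963. p(88) = -1345 and p(89) = 3844 have opposite signs, so a root lies in (88, 89); Newton's method refines it to λ ≈ 88.2647. Check (Vieta): the three roots sum to 119, matching tr M = 119.
So the eigenvalues of A^T A are ≈ 1.439, 29.2963, 88.2647 (all ≥ 0, as they must be for A^T A). The largest is λ_max ≈ 88.2647, hence ||A||_2 = sqrt(λ_max) ≈ 9.3949.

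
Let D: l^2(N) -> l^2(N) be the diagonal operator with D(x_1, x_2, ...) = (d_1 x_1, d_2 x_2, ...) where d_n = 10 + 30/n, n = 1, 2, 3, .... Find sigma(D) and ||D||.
sigma(D) = {10 + 30/n : n ≥ 1} ∪ {10}; ||D|| = 40

A bounded diagonal operator on l^2 with diagonal entries d_n has spectrum equal to the closure of {d_n : n ≥ 1}: every d_n is an eigenvalue (with eigenvector e_n), so {d_n} ⊂ sigma(D); the spectrum is closed, so its closure is too; and for lambda not in the closure, (D - lambda I) has bounded inverse (the diagonal entries 1/(d_n - lambda) are bounded). For our sequence d_n = 10 + 30/n, n = 1, 2, 3, ...:
  - {d_n} = {10 + 30/n : n ≥ 1}; the only limit point is 10
  - closure = {10 + 30/n : n ≥ 1} ∪ {10}
For the norm: a diagonal operator has ||D|| = sup_n |d_n|. Here d_n = 10 + 30/n is positive and decreasing, so sup_n |d_n| = d_1 = 10 + 30 = 40. So ||D|| = 40.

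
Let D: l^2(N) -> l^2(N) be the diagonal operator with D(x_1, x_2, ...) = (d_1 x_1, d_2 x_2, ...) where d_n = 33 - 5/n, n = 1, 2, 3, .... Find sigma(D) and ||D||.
sigma(D) = {33 - 5/n : n ≥ 1} ∪ {33}; ||D|| = 33

A bounded diagonal operator on l^2 with diagonal entries d_n has spectrum equal to the closure of {d_n : n ≥ 1}: every d_n is an eigenvalue (with eigenvector e_n), so {d_n} ⊂ sigma(D); the spectrum is closed, so its closure is too; and for lambda not in the closure, (D - lambda I) has bounded inverse (the diagonal entries 1/(d_n - lambda) are bounded). For our sequence d_n = 33 - 5/n, n = 1, 2, 3, ...:
  - {d_n} = {33 - 5/n : n ≥ 1}; the only limit point is 33
  - closure = {33 - 5/n : n ≥ 1} ∪ {33}
For the norm: a diagonal operator has ||D|| = sup_n |d_n|. Here d_n = 33 - 5/n increases monotonically from d_1 = 28 toward 33, with all terms in [28, 33); so sup_n |d_n| = 33 (the supremum is the limit, not attained). So ||D|| = 33.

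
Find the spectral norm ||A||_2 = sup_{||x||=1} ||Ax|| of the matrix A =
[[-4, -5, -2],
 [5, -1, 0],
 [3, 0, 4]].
||A||_2 ≈ 8.2275 (= sqrt(largest eigenvalue of A^T A))

||A||_2 = sigma_max(A) = sqrt(lambda_max(A^T A)). Form the symmetric matrix M = A^T A =
[[50, 15, 20],
 [15, 26, 10],
 [20, 10, 20]].
Its characteristic polynomial (trace, sum of principal 2x2 minors, determinant of M give the coefficients) is
  p(λ) = det(λ I - M) = λ^3 - 96λ^2 + 2095λ - 12100.
No integer candidate from the rational root theorem (±divisors of 12100) is a root, so the roots are irrational. The cubic discriminant is Δ = 698868500 > 0, so there are three distinct real roots. p(9) = -292 and p(10) = 250 have opposite signs, so a root lies in (9, 10); Newton's method refines it to λ ≈ 9.5076. p(18) = 338 and p(19) = -92 have opposite signs, so a root lies in (18, 19); Newton's method refines it to λ ≈ 18.801. p(67) = -1916 and p(68) = 888 have opposite signs, so a root lies in (67, 68); Newton's method refines it to λ ≈ 67.6914. Check (Vieta): the three roots sum to 96, matching tr M = 96.
So the eigenvalues of A^T A are ≈ 9.5076, 18.801, 67.6914 (all ≥ 0, as they must be for A^T A). The largest is λ_max ≈ 67.6914, hence ||A||_2 = sqrt(λ_max) ≈ 8.2275.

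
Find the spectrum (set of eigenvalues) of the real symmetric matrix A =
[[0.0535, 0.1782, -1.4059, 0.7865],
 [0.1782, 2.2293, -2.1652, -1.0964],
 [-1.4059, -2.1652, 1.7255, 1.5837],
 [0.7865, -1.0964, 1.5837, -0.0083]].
sigma(A) ≈ {-2, 0, 1, 5}

A is real symmetric, so its spectrum consists of real eigenvalues. Expanding the characteristic polynomial of the displayed matrix gives
  det(λ I - A) = p(λ) = λ^4 + (-4)λ^3 + (-7)λ^2 + (10)λ + (0).
Solving p(λ) = 0 yields eigenvalues ≈ -2, 0, 1, 5. (A is shown rounded to 4 decimals, so these recover the underlying integer eigenvalues to within that precision.)
Verification: the trace of A = 4 equals the sum of eigenvalues 4, and det(A) ≈ -0.0003 matches the eigenvalue product 0.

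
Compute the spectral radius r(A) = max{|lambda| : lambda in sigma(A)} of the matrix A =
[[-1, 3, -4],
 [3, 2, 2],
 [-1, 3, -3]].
r(A) ≈ 6.1751

The eigenvalues of A are the roots of its characteristic polynomial. With M = A (coefficients from the trace, the sum of principal 2x2 minors, and det A):
  p(λ) = det(λ I - M) = λ^3 + 2λ^2 - 24λ + 11.
No integer candidate from the rational root theorem (±divisors of 11) is a root, so the roots are irrational. The cubic discriminant is Δ = 44477 > 0, so there are three distinct real roots. p(-7) = -66 and p(-6) = 11 have opposite signs, so a root lies in (-7, -6); Newton's method refines it to λ ≈ -6.1751. p(0) = 11 and p(1) = -10 have opposite signs, so a root lies in (0, 1); Newton's method refines it to λ ≈ 0.4824. p(3) = -16 and p(4) = 11 have opposite signs, so a root lies in (3, 4); Newton's method refines it to λ ≈ 3.6927. Check (Vieta): the three roots sum to -2, matching tr M = -2.
Thus the eigenvalues (to 4 decimals) are -6.1751 (modulus 6.1751); 0.4824 (modulus 0.4824); 3.6927 (modulus 3.6927). The spectral radius is the largest modulus: r(A) ≈ 6.1751. (Cross-check: r(A) ≤ ||A||_2 ≈ 6.7765; equality holds whenever A is normal, though it can also hold for some non-normal A.)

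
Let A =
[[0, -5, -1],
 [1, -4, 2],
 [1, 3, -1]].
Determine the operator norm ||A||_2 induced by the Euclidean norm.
||A||_2 ≈ 7.1295 (= sqrt(largest eigenvalue of A^T A))

||A||_2 = sigma_max(A) = sqrt(lambda_max(A^T A)). Form the symmetric matrix M = A^T A =
[[2, -1, 1],
 [-1, 50, -6],
 [1, -6, 6]].
Its characteristic polynomial (trace, sum of principal 2x2 minors, determinant of M give the coefficients) is
  p(λ) = det(λ I - M) = λ^3 - 58λ^2 + 374λ - 484.
No integer candidate from the rational root theorem (±divisors of 484) is a root, so the roots are irrational. The cubic discriminant is Δ = 66207328 > 0, so there are three distinct real roots. p(1) = -167 and p(2) = 40 have opposite signs, so a root lies in (1, 2); Newton's method refines it to λ ≈ 1.7598. p(5) = 61 and p(6) = -112 have opposite signs, so a root lies in (5, 6); Newton's method refines it to λ ≈ 5.4108. p(50) = -1784 and p(51) = 383 have opposite signs, so a root lies in (50, 51); Newton's method refines it to λ ≈ 50.8294. Check (Vieta): the three roots sum to 58, matching tr M = 58.
So the eigenvalues of A^T A are ≈ 1.7598, 5.4108, 50.8294 (all ≥ 0, as they must be for A^T A). The largest is λ_max ≈ 50.8294, hence ||A||_2 = sqrt(λ_max) ≈ 7.1295.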